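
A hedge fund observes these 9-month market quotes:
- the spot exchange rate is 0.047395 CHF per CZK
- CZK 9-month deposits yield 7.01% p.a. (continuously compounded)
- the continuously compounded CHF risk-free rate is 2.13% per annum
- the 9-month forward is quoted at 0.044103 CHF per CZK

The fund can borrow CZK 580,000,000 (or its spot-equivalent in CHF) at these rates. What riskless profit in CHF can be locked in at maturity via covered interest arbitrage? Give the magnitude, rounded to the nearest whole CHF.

T = 9/12 years.
Route A — deposit CZK, sell forward: 580,000,000 × 1.0539816077 × 0.044103 = CHF 26,960,575.49.
Route B — convert at spot, deposit CHF: 580,000,000 × 0.047395 × 1.0161032825 = CHF 27,931,764.74.
The quoted forward undervalues CZK, so borrow CZK, convert to CHF at spot, deposit the CHF at 2.13%, and buy CZK forward at 0.044103 to cover the loan.
The gap between the two covered legs is CHF 971,189.

CHF 971,189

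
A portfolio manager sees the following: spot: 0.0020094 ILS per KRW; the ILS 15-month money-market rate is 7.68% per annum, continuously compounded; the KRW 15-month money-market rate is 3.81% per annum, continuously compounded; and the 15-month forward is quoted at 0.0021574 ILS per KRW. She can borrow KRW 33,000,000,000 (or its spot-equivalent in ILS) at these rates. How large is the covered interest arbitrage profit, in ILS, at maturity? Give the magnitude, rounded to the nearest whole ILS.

ILS 1,675,306

T = 15/12 years.
Invest the KRW and cover forward: 33,000,000,000 × 1.0487772901 × 0.0021574 = ILS 74,666,860.15.
Convert at spot and invest in ILS: 33,000,000,000 × 0.0020094 × 1.100759064 = ILS 72,991,553.69.
The quoted forward overvalues KRW, so borrow ILS, buy KRW at spot, deposit the KRW at 3.81%, and sell the proceeds forward at 0.0021574.
The gap between the two covered legs is ILS 1,675,306.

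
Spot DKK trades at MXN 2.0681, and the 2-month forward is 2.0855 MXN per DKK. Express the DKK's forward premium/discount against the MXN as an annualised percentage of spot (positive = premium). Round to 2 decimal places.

T = 2/12 years.
DKK trades forward at +0.84135% vs spot over the period.
Per annum: 0.0084135 / (2/12) = 0.050481 = 5.05%.

+5.05%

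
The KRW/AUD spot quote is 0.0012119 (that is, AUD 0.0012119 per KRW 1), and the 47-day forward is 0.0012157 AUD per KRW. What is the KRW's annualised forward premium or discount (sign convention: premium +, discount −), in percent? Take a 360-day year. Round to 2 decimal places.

T = 47/360 years.
KRW trades forward at +0.31356% vs spot over the period.
×(1/T) gives 2.40% p.a.

+2.40%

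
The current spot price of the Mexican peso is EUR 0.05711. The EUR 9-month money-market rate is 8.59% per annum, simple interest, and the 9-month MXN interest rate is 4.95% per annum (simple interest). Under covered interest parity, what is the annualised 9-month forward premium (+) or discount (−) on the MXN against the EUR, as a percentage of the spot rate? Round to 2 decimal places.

+3.51%

T = 9/12 years.
CIP forward (EUR per MXN) = 0.05711 × 1.064425/1.037125 = 0.05861329.
Annualised premium = (F − S)/S × (1/T) = (0.05861329 − 0.05711)/0.05711 ÷ (9/12) = 3.51%.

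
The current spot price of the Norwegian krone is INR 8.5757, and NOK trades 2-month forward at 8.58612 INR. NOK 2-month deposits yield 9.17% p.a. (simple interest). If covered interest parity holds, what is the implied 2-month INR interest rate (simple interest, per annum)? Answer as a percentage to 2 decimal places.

T = 2/12 years.
CIP gives F = S · g_INR/g_NOK, so g_INR/g_NOK = 8.58612/8.5757 = 1.0012151.
NOK growth factor: 1 + 0.0917×2/12 = 1.0152833.
So the INR growth factor = 1.016517.
(1.016517 − 1)/T = 0.099102, i.e. 9.91%.

9.91%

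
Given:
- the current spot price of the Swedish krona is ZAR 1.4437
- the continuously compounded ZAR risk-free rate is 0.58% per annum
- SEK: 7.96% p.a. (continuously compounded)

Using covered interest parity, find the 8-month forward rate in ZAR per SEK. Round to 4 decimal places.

T = 8/12 years.
ZAR accumulates by e^(0.0058×8/12) = 1.0038742.
SEK accumulates by e^(0.0796×8/12) = 1.0544999.
So F = 1.4437 × 1.0038742 / 1.0544999 = 1.374389 (ZAR/SEK).

1.3744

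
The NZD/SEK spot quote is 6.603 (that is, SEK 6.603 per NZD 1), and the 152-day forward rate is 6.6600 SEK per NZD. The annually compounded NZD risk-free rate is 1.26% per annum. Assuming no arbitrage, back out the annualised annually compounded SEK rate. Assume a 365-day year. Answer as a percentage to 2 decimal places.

T = 152/365 years.
CIP gives F = S · g_SEK/g_NZD, so g_SEK/g_NZD = 6.66/6.603 = 1.0086324.
The NZD side grows by (1 + 0.0126)^(152/365) = 1.005228.
That pins the SEK growth at 1.0139055.
r = 1.0139055^(365/152) − 1 = 0.033717 → 3.37%.

3.37%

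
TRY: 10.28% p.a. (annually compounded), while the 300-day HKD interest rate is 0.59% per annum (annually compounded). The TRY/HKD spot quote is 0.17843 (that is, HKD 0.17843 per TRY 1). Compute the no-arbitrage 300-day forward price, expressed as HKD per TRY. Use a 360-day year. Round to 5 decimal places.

0.16527

T = 300/360 years.
HKD accumulates by (1 + 0.0059)^(300/360) = 1.0049143.
TRY growth factor: (1 + 0.1028)^(300/360) = 1.0849606.
CIP: F = S · (grow HKD)/(grow TRY) = 0.17843 × 1.0049143/1.0849606 = 0.1652658 HKD per TRY.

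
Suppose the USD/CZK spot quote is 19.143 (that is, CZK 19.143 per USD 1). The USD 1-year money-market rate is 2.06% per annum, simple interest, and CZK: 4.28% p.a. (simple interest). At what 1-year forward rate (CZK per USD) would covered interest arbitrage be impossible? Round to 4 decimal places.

T = 1 year.
Growth of 1 CZK over T: 1 + 0.0428×1 = 1.042800.
USD growth factor: 1 + 0.0206×1 = 1.020600.
Forward (CZK per USD) = 19.143 × 1.042800 / 1.020600 = 19.559397.

19.5594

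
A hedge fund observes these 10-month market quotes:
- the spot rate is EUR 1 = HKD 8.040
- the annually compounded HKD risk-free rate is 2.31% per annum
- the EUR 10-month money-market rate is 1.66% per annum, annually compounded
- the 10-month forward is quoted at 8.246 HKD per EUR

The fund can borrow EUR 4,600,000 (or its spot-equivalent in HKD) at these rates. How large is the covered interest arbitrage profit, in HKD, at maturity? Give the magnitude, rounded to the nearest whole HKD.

T = 10/12 years.
Keep in EUR, deliver into the forward: 4,600,000·1.0138143197·8.246 = HKD 38,455,599.25.
Swap to HKD now, deposit: 4,600,000·8.040·1.0192132725 = HKD 37,694,583.67.
The quoted forward overvalues EUR, so borrow HKD, buy EUR at spot, deposit the EUR at 1.66%, and sell the proceeds forward at 8.246.
Profit = 38,455,599.25 − 37,694,583.67 = HKD 761,016.

HKD 761,016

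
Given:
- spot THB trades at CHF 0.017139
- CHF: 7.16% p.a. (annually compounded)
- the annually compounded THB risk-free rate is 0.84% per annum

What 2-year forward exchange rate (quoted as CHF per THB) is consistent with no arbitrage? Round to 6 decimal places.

T = 2 years.
CHF growth factor: (1 + 0.0716)^2 = 1.1483266.
THB growth factor: (1 + 0.0084)^2 = 1.0168706.
CIP: F = S · (grow CHF)/(grow THB) = 0.017139 × 1.1483266/1.0168706 = 0.01935465 CHF per THB.

0.019355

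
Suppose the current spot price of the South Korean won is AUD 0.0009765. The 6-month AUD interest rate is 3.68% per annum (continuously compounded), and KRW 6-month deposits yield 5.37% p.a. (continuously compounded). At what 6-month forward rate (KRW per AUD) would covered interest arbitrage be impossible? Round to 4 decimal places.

1032.7556

T = 6/12 years.
Growth of 1 AUD over T: e^(0.0368×6/12) = 1.018570323.
Growth of 1 KRW over T: e^(0.0537×6/12) = 1.0272137092.
So F = 0.0009765 × 1.018570323 / 1.0272137092 = 0.0009682833392 (AUD/KRW).
Quoted the other way: 1/0.0009682833392 = 1032.7556 KRW per AUD.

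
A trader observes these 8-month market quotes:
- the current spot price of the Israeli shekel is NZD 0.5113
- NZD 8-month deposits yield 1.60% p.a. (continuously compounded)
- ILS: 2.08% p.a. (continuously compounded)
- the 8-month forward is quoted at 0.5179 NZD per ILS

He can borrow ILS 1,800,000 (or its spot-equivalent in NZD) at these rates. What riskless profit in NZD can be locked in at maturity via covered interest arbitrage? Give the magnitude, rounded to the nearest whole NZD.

NZD 15,027

T = 8/12 years.
Route A — deposit ILS, sell forward: 1,800,000 × 1.01396325 × 0.5179 = NZD 945,236.82.
Route B — convert at spot, deposit NZD: 1,800,000 × 0.5113 × 1.01072376 = NZD 930,209.51.
The quoted forward overvalues ILS, so borrow NZD, buy ILS at spot, deposit the ILS at 2.08%, and sell the proceeds forward at 0.5179.
Arbitrage profit = |945,236.82 − 930,209.51| = NZD 15,027.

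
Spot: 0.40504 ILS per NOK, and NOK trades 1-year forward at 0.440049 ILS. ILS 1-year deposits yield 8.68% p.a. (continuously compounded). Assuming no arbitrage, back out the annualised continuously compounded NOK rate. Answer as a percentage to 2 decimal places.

T = 1 year.
CIP gives F = S · g_ILS/g_NOK, so g_ILS/g_NOK = 0.440049/0.40504 = 1.0864334.
ILS growth factor: e^(0.0868×1) = 1.0906785.
So the NOK growth factor = 1.0039074.
r = ln(1.0039074)/1 = 0.003900 → 0.39%.

0.39%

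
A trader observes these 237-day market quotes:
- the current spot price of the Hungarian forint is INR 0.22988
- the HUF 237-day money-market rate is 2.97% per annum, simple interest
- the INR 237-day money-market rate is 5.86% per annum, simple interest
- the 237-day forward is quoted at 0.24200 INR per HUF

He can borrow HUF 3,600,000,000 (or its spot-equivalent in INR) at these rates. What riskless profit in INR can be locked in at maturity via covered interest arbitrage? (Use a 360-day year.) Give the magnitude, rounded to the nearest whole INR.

INR 28,739,944

T = 237/360 years.
Invest the HUF and cover forward: 3,600,000,000 × 1.0195525 × 0.24200 = INR 888,234,138.00.
Convert at spot and invest in INR: 3,600,000,000 × 0.22988 × 1.03857833333 = INR 859,494,194.16.
The quoted forward overvalues HUF, so borrow INR, buy HUF at spot, deposit the HUF at 2.97%, and sell the proceeds forward at 0.24200.
The gap between the two covered legs is INR 28,739,944.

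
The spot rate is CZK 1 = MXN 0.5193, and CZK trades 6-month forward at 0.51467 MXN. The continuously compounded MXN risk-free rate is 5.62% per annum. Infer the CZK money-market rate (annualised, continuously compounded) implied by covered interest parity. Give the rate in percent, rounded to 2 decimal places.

7.41%

T = 6/12 years.
By CIP, F/S equals the MXN-to-CZK growth ratio: 0.51467/0.5193 = 0.9910842.
MXN growth factor: e^(0.0562×6/12) = 1.0284985.
Hence g_CZK = 1.0377509.
Take logs: ln 1.0377509 / (6/12) = 0.074112, so 7.41%.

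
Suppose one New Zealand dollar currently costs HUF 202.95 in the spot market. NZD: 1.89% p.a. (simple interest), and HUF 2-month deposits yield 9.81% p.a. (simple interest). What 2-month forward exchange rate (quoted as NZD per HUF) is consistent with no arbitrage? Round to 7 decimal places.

0.0048633

T = 2/12 years.
Growth of 1 HUF over T: 1 + 0.0981×2/12 = 1.016350.
NZD accumulates by 1 + 0.0189×2/12 = 1.003150.
CIP: F = S · (grow HUF)/(grow NZD) = 202.95 × 1.016350/1.003150 = 205.6205 HUF per NZD.
Quoted the other way: 1/205.6205 = 0.0048633 NZD per HUF.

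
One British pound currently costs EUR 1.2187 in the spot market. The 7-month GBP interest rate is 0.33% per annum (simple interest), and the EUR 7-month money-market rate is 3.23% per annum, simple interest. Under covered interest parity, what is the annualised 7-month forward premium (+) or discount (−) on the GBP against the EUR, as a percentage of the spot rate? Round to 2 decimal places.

T = 7/12 years.
No-arbitrage forward: 1.2187 × 1.0188417 / 1.001925 = 1.2392768 EUR/GBP.
(F − S)/S ÷ T = (1.2392768 − 1.2187)/1.2187/(7/12) = 0.028944 → 2.89%.

+2.89%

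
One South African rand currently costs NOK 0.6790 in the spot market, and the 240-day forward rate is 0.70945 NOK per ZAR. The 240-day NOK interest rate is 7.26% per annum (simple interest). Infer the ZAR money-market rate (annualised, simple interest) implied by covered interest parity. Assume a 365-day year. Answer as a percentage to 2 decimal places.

T = 240/365 years.
CIP gives F = S · g_NOK/g_ZAR, so g_NOK/g_ZAR = 0.70945/0.679 = 1.0448454.
The NOK side grows by 1 + 0.0726×240/365 = 1.047737.
Hence g_ZAR = 1.0027675.
(1.0027675 − 1)/T = 0.004209, i.e. 0.42%.

0.42%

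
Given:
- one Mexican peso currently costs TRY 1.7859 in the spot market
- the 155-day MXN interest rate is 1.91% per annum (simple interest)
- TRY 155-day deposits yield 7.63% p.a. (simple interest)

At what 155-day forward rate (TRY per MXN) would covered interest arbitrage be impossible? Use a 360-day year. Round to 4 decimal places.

T = 155/360 years.
Growth of 1 TRY over T: 1 + 0.0763×155/360 = 1.0328514.
MXN growth factor: 1 + 0.0191×155/360 = 1.0082236.
CIP: F = S · (grow TRY)/(grow MXN) = 1.7859 × 1.0328514/1.0082236 = 1.829524 TRY per MXN.

1.8295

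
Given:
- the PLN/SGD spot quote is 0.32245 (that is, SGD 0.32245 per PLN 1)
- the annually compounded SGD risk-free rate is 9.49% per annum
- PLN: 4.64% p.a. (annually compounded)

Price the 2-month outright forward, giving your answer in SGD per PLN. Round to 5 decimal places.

0.32489

T = 2/12 years.
SGD growth factor: (1 + 0.0949)^(2/12) = 1.0152252.
Growth of 1 PLN over T: (1 + 0.0464)^(2/12) = 1.0075879.
CIP: F = S · (grow SGD)/(grow PLN) = 0.32245 × 1.0152252/1.0075879 = 0.3248941 SGD per PLN.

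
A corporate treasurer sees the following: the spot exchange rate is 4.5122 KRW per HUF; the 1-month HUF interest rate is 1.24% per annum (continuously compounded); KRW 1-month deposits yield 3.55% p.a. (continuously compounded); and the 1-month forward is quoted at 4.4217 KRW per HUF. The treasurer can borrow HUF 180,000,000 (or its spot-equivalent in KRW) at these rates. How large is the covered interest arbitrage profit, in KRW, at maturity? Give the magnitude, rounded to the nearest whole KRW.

KRW 17,873,443

T = 1/12 years.
Route A — deposit HUF, sell forward: 180,000,000 × 1.00103386741 × 4.4217 = KRW 796,728,861.27.
Route B — convert at spot, deposit KRW: 180,000,000 × 4.5122 × 1.00296271352 = KRW 814,602,304.07.
The quoted forward undervalues HUF, so borrow HUF, convert to KRW at spot, deposit the KRW at 3.55%, and buy HUF forward at 4.4217 to cover the loan.
The gap between the two covered legs is KRW 17,873,443.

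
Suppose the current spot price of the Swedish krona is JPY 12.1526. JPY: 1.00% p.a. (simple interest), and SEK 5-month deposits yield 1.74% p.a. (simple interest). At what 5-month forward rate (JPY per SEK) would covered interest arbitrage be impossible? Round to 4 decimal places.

T = 5/12 years.
Growth of 1 JPY over T: 1 + 0.0100×5/12 = 1.00416667.
SEK growth factor: 1 + 0.0174×5/12 = 1.007250.
So F = 12.1526 × 1.00416667 / 1.007250 = 12.115399 (JPY/SEK).

12.1154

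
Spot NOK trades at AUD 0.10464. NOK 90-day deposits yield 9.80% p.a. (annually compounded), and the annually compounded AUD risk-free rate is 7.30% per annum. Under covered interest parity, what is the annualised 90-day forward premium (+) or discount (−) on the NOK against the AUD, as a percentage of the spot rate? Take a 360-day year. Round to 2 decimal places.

-2.30%

T = 90/360 years.
CIP forward (AUD per NOK) = 0.10464 × 1.0177707/1.0236479 = 0.10403922.
(F − S)/S ÷ T = (0.10403922 − 0.10464)/0.10464/(90/360) = -0.022966 → -2.30%.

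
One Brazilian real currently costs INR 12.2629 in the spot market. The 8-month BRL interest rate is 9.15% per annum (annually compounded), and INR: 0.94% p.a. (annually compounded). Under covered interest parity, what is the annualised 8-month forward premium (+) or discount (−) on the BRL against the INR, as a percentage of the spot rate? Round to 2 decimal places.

T = 8/12 years.
No-arbitrage forward: 12.2629 × 1.0062569 / 1.0601057 = 11.6399975 INR/BRL.
(F − S)/S ÷ T = (11.6399975 − 12.2629)/12.2629/(8/12) = -0.076194 → -7.62%.

-7.62%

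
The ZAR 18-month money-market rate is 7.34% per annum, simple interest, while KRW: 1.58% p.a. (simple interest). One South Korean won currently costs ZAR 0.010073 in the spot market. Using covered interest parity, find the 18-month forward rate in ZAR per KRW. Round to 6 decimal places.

T = 18/12 years.
ZAR growth factor: 1 + 0.0734×18/12 = 1.110100.
Growth of 1 KRW over T: 1 + 0.0158×18/12 = 1.023700.
Forward (ZAR per KRW) = 0.010073 × 1.110100 / 1.023700 = 0.01092316.

0.010923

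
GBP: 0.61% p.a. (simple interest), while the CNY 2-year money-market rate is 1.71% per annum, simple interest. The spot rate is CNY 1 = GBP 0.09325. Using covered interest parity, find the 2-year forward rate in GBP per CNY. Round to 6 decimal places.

0.091266

T = 2 years.
Growth of 1 GBP over T: 1 + 0.0061×2 = 1.012200.
CNY accumulates by 1 + 0.0171×2 = 1.034200.
So F = 0.09325 × 1.012200 / 1.034200 = 0.09126634 (GBP/CNY).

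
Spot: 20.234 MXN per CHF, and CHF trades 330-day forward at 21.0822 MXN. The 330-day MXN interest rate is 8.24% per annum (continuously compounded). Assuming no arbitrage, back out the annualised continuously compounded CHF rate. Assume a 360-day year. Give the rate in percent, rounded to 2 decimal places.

3.76%

T = 330/360 years.
By CIP, F/S equals the MXN-to-CHF growth ratio: 21.0822/20.234 = 1.0419195.
MXN growth factor: e^(0.0824×330/360) = 1.0784592.
That pins the CHF growth at 1.0350696.
r = ln(1.0350696)/(330/360) = 0.037602 → 3.76%.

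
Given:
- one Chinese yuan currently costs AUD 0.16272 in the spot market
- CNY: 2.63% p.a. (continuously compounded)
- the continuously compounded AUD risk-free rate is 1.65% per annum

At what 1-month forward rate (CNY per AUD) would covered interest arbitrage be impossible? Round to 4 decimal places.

T = 1/12 years.
Growth of 1 AUD over T: e^(0.0165×1/12) = 1.0013759.
Growth of 1 CNY over T: e^(0.0263×1/12) = 1.0021941.
Forward (AUD per CNY) = 0.16272 × 1.0013759 / 1.0021941 = 0.1625872.
Quoted the other way: 1/0.1625872 = 6.1505 CNY per AUD.

6.1505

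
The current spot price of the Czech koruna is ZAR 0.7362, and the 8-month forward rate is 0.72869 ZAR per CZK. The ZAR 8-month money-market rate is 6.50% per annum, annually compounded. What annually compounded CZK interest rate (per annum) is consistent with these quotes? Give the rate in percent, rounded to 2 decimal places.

8.15%

T = 8/12 years.
F/S = 0.72869/0.7362 = 0.9897990 = (growth of ZAR) / (growth of CZK).
ZAR growth factor: (1 + 0.0650)^(8/12) = 1.042877.
So the CZK growth factor = 1.053625.
Annualise: 1.053625^(12/8) − 1 = 0.081506 = 8.15%.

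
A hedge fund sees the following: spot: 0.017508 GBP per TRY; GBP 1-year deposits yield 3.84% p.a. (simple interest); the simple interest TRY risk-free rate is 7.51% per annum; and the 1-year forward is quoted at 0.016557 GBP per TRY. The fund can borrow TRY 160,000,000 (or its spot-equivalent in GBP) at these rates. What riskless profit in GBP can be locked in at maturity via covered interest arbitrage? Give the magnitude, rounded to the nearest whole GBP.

GBP 60,780

T = 1 year.
Keep in TRY, deliver into the forward: 160,000,000·1.075100·0.016557 = GBP 2,848,068.91.
Swap to GBP now, deposit: 160,000,000·0.017508·1.038400 = GBP 2,908,849.15.
The quoted forward undervalues TRY, so borrow TRY, convert to GBP at spot, deposit the GBP at 3.84%, and buy TRY forward at 0.016557 to cover the loan.
The gap between the two covered legs is GBP 60,780.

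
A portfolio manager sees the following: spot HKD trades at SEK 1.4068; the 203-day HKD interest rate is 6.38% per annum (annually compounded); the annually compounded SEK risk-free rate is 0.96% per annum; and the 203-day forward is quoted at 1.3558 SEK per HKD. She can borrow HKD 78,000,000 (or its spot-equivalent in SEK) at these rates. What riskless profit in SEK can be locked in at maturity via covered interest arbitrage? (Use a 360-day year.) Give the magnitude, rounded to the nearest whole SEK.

SEK 817,582

T = 203/360 years.
Route A — deposit HKD, sell forward: 78,000,000 × 1.03549033022 × 1.3558 = SEK 109,505,587.60.
Route B — convert at spot, deposit SEK: 78,000,000 × 1.4068 × 1.0054020532 = SEK 110,323,169.46.
The quoted forward undervalues HKD, so borrow HKD, convert to SEK at spot, deposit the SEK at 0.96%, and buy HKD forward at 1.3558 to cover the loan.
The gap between the two covered legs is SEK 817,582.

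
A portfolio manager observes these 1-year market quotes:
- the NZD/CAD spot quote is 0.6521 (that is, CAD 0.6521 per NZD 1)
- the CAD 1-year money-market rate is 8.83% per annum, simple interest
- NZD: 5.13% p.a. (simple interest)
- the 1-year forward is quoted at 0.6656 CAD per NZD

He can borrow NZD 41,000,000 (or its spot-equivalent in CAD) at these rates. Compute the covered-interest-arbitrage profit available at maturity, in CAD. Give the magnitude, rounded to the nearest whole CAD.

T = 1 year.
Keep in NZD, deliver into the forward: 41,000,000·1.051300·0.6656 = CAD 28,689,556.48.
Swap to CAD now, deposit: 41,000,000·0.6521·1.088300 = CAD 29,096,897.63.
The quoted forward undervalues NZD, so borrow NZD, convert to CAD at spot, deposit the CAD at 8.83%, and buy NZD forward at 0.6656 to cover the loan.
Profit = 29,096,897.63 − 28,689,556.48 = CAD 407,341.

CAD 407,341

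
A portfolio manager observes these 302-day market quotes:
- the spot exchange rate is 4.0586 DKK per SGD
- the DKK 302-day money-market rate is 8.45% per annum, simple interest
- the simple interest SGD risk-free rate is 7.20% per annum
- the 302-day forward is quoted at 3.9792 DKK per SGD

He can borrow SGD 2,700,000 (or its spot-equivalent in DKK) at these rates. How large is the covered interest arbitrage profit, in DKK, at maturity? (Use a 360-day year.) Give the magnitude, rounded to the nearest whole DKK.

DKK 342,238

T = 302/360 years.
Keep in SGD, deliver into the forward: 2,700,000·1.060400·3.9792 = DKK 11,392,767.94.
Swap to DKK now, deposit: 2,700,000·4.0586·1.0708861111 = DKK 11,735,005.60.
The quoted forward undervalues SGD, so borrow SGD, convert to DKK at spot, deposit the DKK at 8.45%, and buy SGD forward at 3.9792 to cover the loan.
The gap between the two covered legs is DKK 342,238.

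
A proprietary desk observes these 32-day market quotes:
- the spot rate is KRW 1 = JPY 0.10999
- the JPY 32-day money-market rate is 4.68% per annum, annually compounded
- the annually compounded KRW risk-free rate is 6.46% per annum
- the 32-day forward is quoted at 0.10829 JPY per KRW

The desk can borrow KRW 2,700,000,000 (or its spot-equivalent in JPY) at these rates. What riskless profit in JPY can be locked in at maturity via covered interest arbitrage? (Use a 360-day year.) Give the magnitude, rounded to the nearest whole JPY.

T = 32/360 years.
Keep in KRW, deliver into the forward: 2,700,000,000·1.00557987801·0.10829 = JPY 294,014,461.47.
Swap to JPY now, deposit: 2,700,000,000·0.10999·1.00407386609 = JPY 298,182,828.23.
The quoted forward undervalues KRW, so borrow KRW, convert to JPY at spot, deposit the JPY at 4.68%, and buy KRW forward at 0.10829 to cover the loan.
Profit = 298,182,828.23 − 294,014,461.47 = JPY 4,168,367.

JPY 4,168,367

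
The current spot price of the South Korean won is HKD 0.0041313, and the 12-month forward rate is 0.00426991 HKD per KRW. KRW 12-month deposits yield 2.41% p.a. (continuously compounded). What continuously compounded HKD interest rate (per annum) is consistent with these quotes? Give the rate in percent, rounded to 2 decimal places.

T = 1 year.
F/S = 0.00426991/0.0041313 = 1.0335512 = (growth of HKD) / (growth of KRW).
KRW growth factor: e^(0.0241×1) = 1.0243928.
That pins the HKD growth at 1.0587624.
Take logs: ln 1.0587624 / 1 = 0.057101, so 5.71%.

5.71%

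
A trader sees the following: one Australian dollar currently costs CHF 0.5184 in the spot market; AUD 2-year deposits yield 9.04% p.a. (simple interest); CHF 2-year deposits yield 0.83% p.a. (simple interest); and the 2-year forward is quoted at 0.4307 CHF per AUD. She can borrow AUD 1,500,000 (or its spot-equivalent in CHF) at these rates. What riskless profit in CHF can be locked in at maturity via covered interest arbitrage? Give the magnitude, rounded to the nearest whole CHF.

CHF 27,652

T = 2 years.
Invest the AUD and cover forward: 1,500,000 × 1.180800 × 0.4307 = CHF 762,855.84.
Convert at spot and invest in CHF: 1,500,000 × 0.5184 × 1.016600 = CHF 790,508.16.
The quoted forward undervalues AUD, so borrow AUD, convert to CHF at spot, deposit the CHF at 0.83%, and buy AUD forward at 0.4307 to cover the loan.
The gap between the two covered legs is CHF 27,652.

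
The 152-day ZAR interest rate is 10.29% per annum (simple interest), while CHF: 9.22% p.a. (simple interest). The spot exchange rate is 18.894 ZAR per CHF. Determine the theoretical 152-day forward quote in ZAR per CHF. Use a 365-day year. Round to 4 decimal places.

18.9751

T = 152/365 years.
ZAR accumulates by 1 + 0.1029×152/365 = 1.04285151.
CHF accumulates by 1 + 0.0922×152/365 = 1.03839562.
So F = 18.894 × 1.04285151 / 1.03839562 = 18.975077 (ZAR/CHF).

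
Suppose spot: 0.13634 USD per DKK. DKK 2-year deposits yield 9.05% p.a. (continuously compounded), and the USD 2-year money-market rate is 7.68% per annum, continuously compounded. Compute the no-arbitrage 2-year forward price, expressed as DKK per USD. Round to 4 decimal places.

7.5384

T = 2 years.
USD growth factor: e^(0.0768×2) = 1.1660244.
DKK accumulates by e^(0.0905×2) = 1.1984152.
CIP: F = S · (grow USD)/(grow DKK) = 0.13634 × 1.1660244/1.1984152 = 0.1326550 USD per DKK.
Invert for DKK per USD: 1 / 0.1326550 = 7.5384.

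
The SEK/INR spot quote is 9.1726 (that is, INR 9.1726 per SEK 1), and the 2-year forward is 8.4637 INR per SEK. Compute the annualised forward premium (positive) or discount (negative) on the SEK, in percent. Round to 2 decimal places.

-3.86%

T = 2 years.
Period premium: (8.4637 − 9.1726)/9.1726 = -0.0772845.
×(1/T) gives -3.86% p.a.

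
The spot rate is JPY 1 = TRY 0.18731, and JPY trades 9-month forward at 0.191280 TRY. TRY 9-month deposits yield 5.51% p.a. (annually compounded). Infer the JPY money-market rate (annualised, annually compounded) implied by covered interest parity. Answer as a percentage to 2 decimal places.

2.60%

T = 9/12 years.
By CIP, F/S equals the TRY-to-JPY growth ratio: 0.19128/0.18731 = 1.0211948.
TRY growth factor: (1 + 0.0551)^(9/12) = 1.0410467.
Hence g_JPY = 1.0194399.
Annualise: 1.0194399^(12/9) − 1 = 0.026003 = 2.60%.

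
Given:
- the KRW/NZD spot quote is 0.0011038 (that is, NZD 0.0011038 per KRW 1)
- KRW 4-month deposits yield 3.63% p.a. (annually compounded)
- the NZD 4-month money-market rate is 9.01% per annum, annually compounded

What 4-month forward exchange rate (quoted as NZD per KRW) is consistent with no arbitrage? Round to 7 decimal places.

T = 4/12 years.
Growth of 1 NZD over T: (1 + 0.0901)^(4/12) = 1.0291739.
KRW accumulates by (1 + 0.0363)^(4/12) = 1.0119565.
CIP: F = S · (grow NZD)/(grow KRW) = 0.0011038 × 1.0291739/1.0119565 = 0.001122580 NZD per KRW.

0.0011226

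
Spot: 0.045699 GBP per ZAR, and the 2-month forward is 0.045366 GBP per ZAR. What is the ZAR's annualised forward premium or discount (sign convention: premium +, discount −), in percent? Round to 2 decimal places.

-4.37%

T = 2/12 years.
Period premium: (0.045366 − 0.045699)/0.045699 = -0.0072868.
Per annum: -0.0072868 / (2/12) = -0.043721 = -4.37%.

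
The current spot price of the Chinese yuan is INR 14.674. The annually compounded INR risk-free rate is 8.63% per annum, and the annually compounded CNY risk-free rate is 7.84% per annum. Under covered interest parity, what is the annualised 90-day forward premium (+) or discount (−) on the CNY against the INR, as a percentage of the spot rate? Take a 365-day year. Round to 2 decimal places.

+0.73%

T = 90/365 years.
F = S · g_INR/g_CNY = 14.674 × 1.0206206/1.0187854 = 14.700433.
Annualised premium = (F − S)/S × (1/T) = (14.700433 − 14.674)/14.674 ÷ (90/365) = 0.73%.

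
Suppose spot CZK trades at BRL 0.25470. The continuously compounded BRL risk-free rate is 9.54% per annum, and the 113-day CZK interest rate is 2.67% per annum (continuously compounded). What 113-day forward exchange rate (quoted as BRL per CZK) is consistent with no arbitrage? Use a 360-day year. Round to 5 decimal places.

0.26025

T = 113/360 years.
BRL accumulates by e^(0.0954×113/360) = 1.0303979.
CZK accumulates by e^(0.0267×113/360) = 1.0084161.
Forward (BRL per CZK) = 0.2547 × 1.0303979 / 1.0084161 = 0.2602520.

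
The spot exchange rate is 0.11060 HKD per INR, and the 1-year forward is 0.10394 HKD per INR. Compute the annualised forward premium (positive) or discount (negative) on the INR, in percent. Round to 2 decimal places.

T = 1 year.
Period premium: (0.10394 − 0.1106)/0.1106 = -0.0602170.
Per annum: -0.0602170 / 1 = -0.060217 = -6.02%.

-6.02%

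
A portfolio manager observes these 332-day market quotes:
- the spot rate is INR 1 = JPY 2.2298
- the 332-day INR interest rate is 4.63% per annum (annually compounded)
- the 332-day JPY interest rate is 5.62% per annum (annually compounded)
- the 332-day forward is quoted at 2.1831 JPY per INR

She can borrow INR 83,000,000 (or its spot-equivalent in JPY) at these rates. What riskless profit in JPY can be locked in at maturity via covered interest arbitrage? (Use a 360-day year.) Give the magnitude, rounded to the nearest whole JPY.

T = 332/360 years.
Route A — deposit INR, sell forward: 83,000,000 × 1.04262325609 × 2.1831 = JPY 188,920,518.92.
Route B — convert at spot, deposit JPY: 83,000,000 × 2.2298 × 1.05171783649 = JPY 194,644,995.84.
The quoted forward undervalues INR, so borrow INR, convert to JPY at spot, deposit the JPY at 5.62%, and buy INR forward at 2.1831 to cover the loan.
Arbitrage profit = |188,920,518.92 − 194,644,995.84| = JPY 5,724,477.

JPY 5,724,477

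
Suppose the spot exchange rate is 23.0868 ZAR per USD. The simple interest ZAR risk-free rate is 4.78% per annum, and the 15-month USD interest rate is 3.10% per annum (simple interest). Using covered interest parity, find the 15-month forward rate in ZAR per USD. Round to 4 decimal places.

23.5535

T = 15/12 years.
ZAR accumulates by 1 + 0.0478×15/12 = 1.059750.
USD accumulates by 1 + 0.0310×15/12 = 1.038750.
CIP: F = S · (grow ZAR)/(grow USD) = 23.0868 × 1.059750/1.038750 = 23.553537 ZAR per USD.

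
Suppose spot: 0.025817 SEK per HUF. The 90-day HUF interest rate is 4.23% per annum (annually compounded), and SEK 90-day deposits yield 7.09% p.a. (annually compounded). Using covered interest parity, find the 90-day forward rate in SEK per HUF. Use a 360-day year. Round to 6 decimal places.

0.025992

T = 90/360 years.
SEK growth factor: (1 + 0.0709)^(90/360) = 1.0172723.
HUF growth factor: (1 + 0.0423)^(90/360) = 1.0104113.
So F = 0.025817 × 1.0172723 / 1.0104113 = 0.02599231 (SEK/HUF).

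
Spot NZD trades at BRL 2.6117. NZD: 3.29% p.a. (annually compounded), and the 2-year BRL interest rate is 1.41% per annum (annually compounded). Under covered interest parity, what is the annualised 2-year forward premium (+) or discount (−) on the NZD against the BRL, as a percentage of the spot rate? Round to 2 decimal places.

T = 2 years.
CIP forward (BRL per NZD) = 2.6117 × 1.0283988/1.0668824 = 2.5174932.
(F − S)/S ÷ T = (2.5174932 − 2.6117)/2.6117/2 = -0.018036 → -1.80%.

-1.80%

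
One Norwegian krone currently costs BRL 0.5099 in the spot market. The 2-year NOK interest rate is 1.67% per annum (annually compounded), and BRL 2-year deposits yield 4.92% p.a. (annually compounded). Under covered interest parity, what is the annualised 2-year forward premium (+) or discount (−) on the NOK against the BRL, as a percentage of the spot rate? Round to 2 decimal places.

+3.25%

T = 2 years.
CIP forward (BRL per NOK) = 0.5099 × 1.1008206/1.0336789 = 0.5430201.
Annualised premium = (F − S)/S × (1/T) = (0.5430201 − 0.5099)/0.5099 ÷ 2 = 3.25%.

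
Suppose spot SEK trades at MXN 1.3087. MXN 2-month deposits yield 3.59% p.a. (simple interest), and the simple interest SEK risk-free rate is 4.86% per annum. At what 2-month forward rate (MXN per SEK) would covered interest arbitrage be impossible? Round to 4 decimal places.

1.3060

T = 2/12 years.
MXN accumulates by 1 + 0.0359×2/12 = 1.0059833.
Growth of 1 SEK over T: 1 + 0.0486×2/12 = 1.008100.
Forward (MXN per SEK) = 1.3087 × 1.0059833 / 1.008100 = 1.305952.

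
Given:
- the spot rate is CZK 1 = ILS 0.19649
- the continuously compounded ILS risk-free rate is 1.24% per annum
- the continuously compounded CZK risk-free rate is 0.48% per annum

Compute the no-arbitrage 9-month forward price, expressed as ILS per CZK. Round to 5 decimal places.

T = 9/12 years.
Growth of 1 ILS over T: e^(0.0124×9/12) = 1.0093434.
CZK growth factor: e^(0.0048×9/12) = 1.0036065.
So F = 0.19649 × 1.0093434 / 1.0036065 = 0.1976132 (ILS/CZK).

0.19761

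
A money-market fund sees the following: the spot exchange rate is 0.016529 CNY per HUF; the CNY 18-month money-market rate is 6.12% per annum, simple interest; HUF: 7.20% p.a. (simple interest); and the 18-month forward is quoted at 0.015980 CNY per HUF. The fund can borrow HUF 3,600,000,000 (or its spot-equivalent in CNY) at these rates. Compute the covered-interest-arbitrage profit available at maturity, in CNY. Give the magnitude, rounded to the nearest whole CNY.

T = 18/12 years.
Route A — deposit HUF, sell forward: 3,600,000,000 × 1.108000 × 0.015980 = CNY 63,741,024.00.
Route B — convert at spot, deposit CNY: 3,600,000,000 × 0.016529 × 1.091800 = CNY 64,966,903.92.
The quoted forward undervalues HUF, so borrow HUF, convert to CNY at spot, deposit the CNY at 6.12%, and buy HUF forward at 0.015980 to cover the loan.
The gap between the two covered legs is CNY 1,225,880.

CNY 1,225,880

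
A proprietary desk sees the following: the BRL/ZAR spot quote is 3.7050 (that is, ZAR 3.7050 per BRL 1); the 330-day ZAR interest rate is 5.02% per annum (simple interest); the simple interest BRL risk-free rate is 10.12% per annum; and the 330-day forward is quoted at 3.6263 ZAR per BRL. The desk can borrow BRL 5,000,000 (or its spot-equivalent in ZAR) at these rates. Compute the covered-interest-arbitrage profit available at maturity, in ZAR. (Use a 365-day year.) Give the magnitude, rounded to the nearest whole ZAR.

T = 330/365 years.
Keep in BRL, deliver into the forward: 5,000,000·1.0914958904·3.6263 = ZAR 19,790,457.74.
Swap to ZAR now, deposit: 5,000,000·3.7050·1.0453863014 = ZAR 19,365,781.23.
The quoted forward overvalues BRL, so borrow ZAR, buy BRL at spot, deposit the BRL at 10.12%, and sell the proceeds forward at 3.6263.
The gap between the two covered legs is ZAR 424,677.

ZAR 424,677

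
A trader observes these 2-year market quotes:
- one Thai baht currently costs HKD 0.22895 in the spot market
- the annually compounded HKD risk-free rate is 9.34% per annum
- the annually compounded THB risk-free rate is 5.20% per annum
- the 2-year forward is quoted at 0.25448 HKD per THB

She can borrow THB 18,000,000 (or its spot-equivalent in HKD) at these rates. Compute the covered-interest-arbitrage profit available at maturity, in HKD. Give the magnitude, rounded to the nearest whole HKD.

T = 2 years.
Route A — deposit THB, sell forward: 18,000,000 × 1.106704 × 0.25448 = HKD 5,069,412.61.
Route B — convert at spot, deposit HKD: 18,000,000 × 0.22895 × 1.19552356 = HKD 4,926,872.14.
The quoted forward overvalues THB, so borrow HKD, buy THB at spot, deposit the THB at 5.20%, and sell the proceeds forward at 0.25448.
The gap between the two covered legs is HKD 142,540.

HKD 142,540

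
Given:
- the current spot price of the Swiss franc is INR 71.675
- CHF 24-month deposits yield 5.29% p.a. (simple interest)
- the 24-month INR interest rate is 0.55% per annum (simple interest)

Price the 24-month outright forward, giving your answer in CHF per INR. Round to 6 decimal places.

0.015260

T = 2 years.
Growth of 1 INR over T: 1 + 0.0055×2 = 1.011000.
CHF accumulates by 1 + 0.0529×2 = 1.105800.
CIP: F = S · (grow INR)/(grow CHF) = 71.675 × 1.011000/1.105800 = 65.53032 INR per CHF.
Quoted the other way: 1/65.53032 = 0.015260 CHF per INR.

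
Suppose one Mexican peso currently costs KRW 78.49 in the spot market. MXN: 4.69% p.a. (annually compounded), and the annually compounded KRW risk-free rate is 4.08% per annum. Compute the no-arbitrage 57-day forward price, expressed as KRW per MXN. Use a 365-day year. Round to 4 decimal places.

T = 57/365 years.
Growth of 1 KRW over T: (1 + 0.0408)^(57/365) = 1.0062645.
MXN growth factor: (1 + 0.0469)^(57/365) = 1.00718322.
So F = 78.49 × 1.0062645 / 1.00718322 = 78.418404 (KRW/MXN).

78.4184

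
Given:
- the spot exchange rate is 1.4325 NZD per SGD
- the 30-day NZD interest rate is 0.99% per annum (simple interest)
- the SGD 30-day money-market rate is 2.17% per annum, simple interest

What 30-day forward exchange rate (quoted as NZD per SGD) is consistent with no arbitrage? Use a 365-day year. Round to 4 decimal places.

T = 30/365 years.
Growth of 1 NZD over T: 1 + 0.0099×30/365 = 1.0008137.
SGD growth factor: 1 + 0.0217×30/365 = 1.0017836.
So F = 1.4325 × 1.0008137 / 1.0017836 = 1.431113 (NZD/SGD).

1.4311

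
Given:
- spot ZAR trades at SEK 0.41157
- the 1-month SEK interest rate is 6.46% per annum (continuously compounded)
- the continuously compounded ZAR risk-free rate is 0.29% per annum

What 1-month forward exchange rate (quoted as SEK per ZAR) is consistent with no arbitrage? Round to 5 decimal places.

0.41369

T = 1/12 years.
Growth of 1 SEK over T: e^(0.0646×1/12) = 1.0053978.
ZAR accumulates by e^(0.0029×1/12) = 1.0002417.
So F = 0.41157 × 1.0053978 / 1.0002417 = 0.4136916 (SEK/ZAR).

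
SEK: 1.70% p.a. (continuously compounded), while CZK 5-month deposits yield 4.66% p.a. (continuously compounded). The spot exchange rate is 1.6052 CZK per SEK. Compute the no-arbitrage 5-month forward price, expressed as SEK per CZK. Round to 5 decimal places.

T = 5/12 years.
Growth of 1 CZK over T: e^(0.0466×5/12) = 1.0196064.
SEK accumulates by e^(0.0170×5/12) = 1.0071085.
Forward (CZK per SEK) = 1.6052 × 1.0196064 / 1.0071085 = 1.625120.
Invert for SEK per CZK: 1 / 1.625120 = 0.61534.

0.61534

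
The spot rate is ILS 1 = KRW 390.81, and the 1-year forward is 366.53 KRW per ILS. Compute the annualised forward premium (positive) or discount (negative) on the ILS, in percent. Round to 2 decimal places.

-6.21%

T = 1 year.
(F − S)/S = (366.53 − 390.81)/390.81 = -0.0621274.
Annualise by dividing by T: -0.0621274 / 1 = -0.062127 → -6.21%.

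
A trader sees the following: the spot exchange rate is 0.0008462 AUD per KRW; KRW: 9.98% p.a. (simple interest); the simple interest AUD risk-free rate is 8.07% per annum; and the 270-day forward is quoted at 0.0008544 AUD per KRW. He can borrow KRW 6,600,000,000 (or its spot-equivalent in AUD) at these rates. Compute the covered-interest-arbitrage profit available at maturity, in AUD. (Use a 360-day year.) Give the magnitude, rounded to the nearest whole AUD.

AUD 138,175

T = 270/360 years.
Invest the KRW and cover forward: 6,600,000,000 × 1.074850 × 0.0008544 = AUD 6,061,122.14.
Convert at spot and invest in AUD: 6,600,000,000 × 0.0008462 × 1.060525 = AUD 5,922,947.28.
The quoted forward overvalues KRW, so borrow AUD, buy KRW at spot, deposit the KRW at 9.98%, and sell the proceeds forward at 0.0008544.
Profit = 6,061,122.14 − 5,922,947.28 = AUD 138,175.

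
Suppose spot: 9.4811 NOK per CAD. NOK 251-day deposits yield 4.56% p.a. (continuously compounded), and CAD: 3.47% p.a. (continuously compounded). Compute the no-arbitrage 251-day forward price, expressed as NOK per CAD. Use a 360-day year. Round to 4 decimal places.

T = 251/360 years.
Growth of 1 NOK over T: e^(0.0456×251/360) = 1.0323041.
Growth of 1 CAD over T: e^(0.0347×251/360) = 1.0244887.
So F = 9.4811 × 1.0323041 / 1.0244887 = 9.553427 (NOK/CAD).

9.5534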